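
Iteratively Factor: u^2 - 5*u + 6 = (u - 3)*(u - 2)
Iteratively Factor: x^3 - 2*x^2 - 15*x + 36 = (x + 4)*(x^2 - 6*x + 9) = (x - 3)*(x + 4)*(x - 3)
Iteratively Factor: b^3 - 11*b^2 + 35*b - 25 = (b - 5)*(b^2 - 6*b + 5) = (b - 5)*(b - 1)*(b - 5)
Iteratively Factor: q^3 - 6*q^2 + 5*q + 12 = (q - 4)*(q^2 - 2*q - 3) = (q - 4)*(q + 1)*(q - 3)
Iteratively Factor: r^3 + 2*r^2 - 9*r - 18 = (r + 3)*(r^2 - r - 6) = (r + 2)*(r + 3)*(r - 3)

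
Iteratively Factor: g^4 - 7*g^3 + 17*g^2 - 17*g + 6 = (g - 1)*(g^3 - 6*g^2 + 11*g - 6) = (g - 1)^2*(g^2 - 5*g + 6) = (g - 3)*(g - 1)^2*(g - 2)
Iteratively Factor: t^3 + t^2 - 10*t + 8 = (t + 4)*(t^2 - 3*t + 2) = (t - 1)*(t + 4)*(t - 2)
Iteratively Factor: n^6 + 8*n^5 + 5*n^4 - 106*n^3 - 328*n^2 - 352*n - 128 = (n - 4)*(n^5 + 12*n^4 + 53*n^3 + 106*n^2 + 96*n + 32) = (n - 4)*(n + 1)*(n^4 + 11*n^3 + 42*n^2 + 64*n + 32) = (n - 4)*(n + 1)^2*(n^3 + 10*n^2 + 32*n + 32) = (n - 4)*(n + 1)^2*(n + 4)*(n^2 + 6*n + 8) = (n - 4)*(n + 1)^2*(n + 4)^2*(n + 2)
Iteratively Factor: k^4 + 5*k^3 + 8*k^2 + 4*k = (k + 1)*(k^3 + 4*k^2 + 4*k) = (k + 1)*(k + 2)*(k^2 + 2*k) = k*(k + 1)*(k + 2)*(k + 2)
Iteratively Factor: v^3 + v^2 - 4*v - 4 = (v + 2)*(v^2 - v - 2) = (v + 1)*(v + 2)*(v - 2)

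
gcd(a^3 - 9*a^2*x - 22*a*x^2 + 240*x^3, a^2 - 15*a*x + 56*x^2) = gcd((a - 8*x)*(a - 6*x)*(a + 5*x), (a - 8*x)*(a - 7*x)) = -a + 8*x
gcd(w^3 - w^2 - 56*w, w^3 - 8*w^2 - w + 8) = w - 8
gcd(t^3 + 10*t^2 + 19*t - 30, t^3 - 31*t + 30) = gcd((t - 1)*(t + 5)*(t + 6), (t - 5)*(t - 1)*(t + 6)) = t^2 + 5*t - 6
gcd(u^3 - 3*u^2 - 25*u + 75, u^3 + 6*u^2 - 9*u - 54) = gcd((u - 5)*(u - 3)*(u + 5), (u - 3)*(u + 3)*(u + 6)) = u - 3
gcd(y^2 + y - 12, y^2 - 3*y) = y - 3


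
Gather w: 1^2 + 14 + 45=60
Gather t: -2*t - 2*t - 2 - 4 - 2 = -4*t - 8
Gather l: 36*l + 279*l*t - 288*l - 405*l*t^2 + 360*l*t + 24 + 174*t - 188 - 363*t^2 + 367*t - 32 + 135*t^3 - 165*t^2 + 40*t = l*(-405*t^2 + 639*t - 252) + 135*t^3 - 528*t^2 + 581*t - 196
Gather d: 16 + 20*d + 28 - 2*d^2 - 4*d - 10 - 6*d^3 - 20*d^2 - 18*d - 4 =-6*d^3 - 22*d^2 - 2*d + 30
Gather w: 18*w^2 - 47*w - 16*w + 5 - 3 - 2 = 18*w^2 - 63*w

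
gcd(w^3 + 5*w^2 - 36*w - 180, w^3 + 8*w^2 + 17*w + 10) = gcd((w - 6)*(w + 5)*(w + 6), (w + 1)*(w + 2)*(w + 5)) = w + 5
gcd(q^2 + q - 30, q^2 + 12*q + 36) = q + 6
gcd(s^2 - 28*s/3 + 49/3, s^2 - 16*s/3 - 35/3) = s - 7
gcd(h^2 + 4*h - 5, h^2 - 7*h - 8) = 1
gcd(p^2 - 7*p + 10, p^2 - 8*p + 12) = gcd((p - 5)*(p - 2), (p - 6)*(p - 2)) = p - 2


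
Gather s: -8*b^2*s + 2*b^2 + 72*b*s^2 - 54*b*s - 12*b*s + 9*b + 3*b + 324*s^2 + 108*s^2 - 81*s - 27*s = 2*b^2 + 12*b + s^2*(72*b + 432) + s*(-8*b^2 - 66*b - 108)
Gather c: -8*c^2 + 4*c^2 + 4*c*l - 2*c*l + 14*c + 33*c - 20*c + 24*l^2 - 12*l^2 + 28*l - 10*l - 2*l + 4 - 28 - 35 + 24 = -4*c^2 + c*(2*l + 27) + 12*l^2 + 16*l - 35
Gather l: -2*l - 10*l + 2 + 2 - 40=-12*l - 36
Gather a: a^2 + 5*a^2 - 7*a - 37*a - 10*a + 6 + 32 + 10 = 6*a^2 - 54*a + 48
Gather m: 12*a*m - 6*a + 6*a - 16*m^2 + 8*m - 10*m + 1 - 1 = -16*m^2 + m*(12*a - 2)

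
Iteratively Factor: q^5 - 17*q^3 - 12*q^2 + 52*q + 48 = (q - 4)*(q^4 + 4*q^3 - q^2 - 16*q - 12) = (q - 4)*(q + 1)*(q^3 + 3*q^2 - 4*q - 12) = (q - 4)*(q - 2)*(q + 1)*(q^2 + 5*q + 6) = (q - 4)*(q - 2)*(q + 1)*(q + 2)*(q + 3)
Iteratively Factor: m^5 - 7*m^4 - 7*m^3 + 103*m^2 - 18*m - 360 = (m - 4)*(m^4 - 3*m^3 - 19*m^2 + 27*m + 90) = (m - 5)*(m - 4)*(m^3 + 2*m^2 - 9*m - 18) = (m - 5)*(m - 4)*(m + 2)*(m^2 - 9) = (m - 5)*(m - 4)*(m - 3)*(m + 2)*(m + 3)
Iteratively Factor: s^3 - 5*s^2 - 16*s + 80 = (s - 4)*(s^2 - s - 20) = (s - 4)*(s + 4)*(s - 5)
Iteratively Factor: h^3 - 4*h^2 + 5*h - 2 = (h - 2)*(h^2 - 2*h + 1) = (h - 2)*(h - 1)*(h - 1)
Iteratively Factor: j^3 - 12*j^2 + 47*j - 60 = (j - 5)*(j^2 - 7*j + 12) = (j - 5)*(j - 4)*(j - 3)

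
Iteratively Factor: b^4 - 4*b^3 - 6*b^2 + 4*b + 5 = (b - 1)*(b^3 - 3*b^2 - 9*b - 5) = (b - 1)*(b + 1)*(b^2 - 4*b - 5) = (b - 5)*(b - 1)*(b + 1)*(b + 1)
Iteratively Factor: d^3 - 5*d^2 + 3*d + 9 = (d + 1)*(d^2 - 6*d + 9) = (d - 3)*(d + 1)*(d - 3)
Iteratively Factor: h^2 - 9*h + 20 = (h - 5)*(h - 4)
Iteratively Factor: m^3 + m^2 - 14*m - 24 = (m + 3)*(m^2 - 2*m - 8) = (m + 2)*(m + 3)*(m - 4)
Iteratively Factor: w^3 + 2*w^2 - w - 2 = (w + 2)*(w^2 - 1) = (w - 1)*(w + 2)*(w + 1)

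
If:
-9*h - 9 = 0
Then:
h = -1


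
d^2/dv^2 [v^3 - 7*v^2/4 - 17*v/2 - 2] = 6*v - 7/2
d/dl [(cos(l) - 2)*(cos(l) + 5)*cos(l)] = (-3*cos(l)^2 - 6*cos(l) + 10)*sin(l)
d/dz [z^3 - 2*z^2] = z*(3*z - 4)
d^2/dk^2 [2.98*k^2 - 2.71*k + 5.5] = 5.96000000000000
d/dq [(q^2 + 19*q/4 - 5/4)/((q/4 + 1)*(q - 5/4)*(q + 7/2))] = 8*(-32*q^4 - 304*q^3 - 682*q^2 - 620*q - 2475)/(64*q^6 + 800*q^5 + 3092*q^4 + 1460*q^3 - 12631*q^2 - 10360*q + 19600)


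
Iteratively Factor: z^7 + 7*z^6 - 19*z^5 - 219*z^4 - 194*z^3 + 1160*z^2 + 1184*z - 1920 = (z - 2)*(z^6 + 9*z^5 - z^4 - 221*z^3 - 636*z^2 - 112*z + 960) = (z - 2)*(z + 4)*(z^5 + 5*z^4 - 21*z^3 - 137*z^2 - 88*z + 240) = (z - 2)*(z + 4)^2*(z^4 + z^3 - 25*z^2 - 37*z + 60) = (z - 2)*(z + 4)^3*(z^3 - 3*z^2 - 13*z + 15) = (z - 2)*(z - 1)*(z + 4)^3*(z^2 - 2*z - 15) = (z - 2)*(z - 1)*(z + 3)*(z + 4)^3*(z - 5)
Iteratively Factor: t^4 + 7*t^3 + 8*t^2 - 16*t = (t + 4)*(t^3 + 3*t^2 - 4*t) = t*(t + 4)*(t^2 + 3*t - 4) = t*(t + 4)^2*(t - 1)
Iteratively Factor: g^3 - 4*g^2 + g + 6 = (g - 3)*(g^2 - g - 2) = (g - 3)*(g - 2)*(g + 1)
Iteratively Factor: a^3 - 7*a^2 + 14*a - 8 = (a - 4)*(a^2 - 3*a + 2) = (a - 4)*(a - 1)*(a - 2)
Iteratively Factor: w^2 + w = (w + 1)*(w)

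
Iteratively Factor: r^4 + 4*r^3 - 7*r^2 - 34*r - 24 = (r + 4)*(r^3 - 7*r - 6) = (r + 2)*(r + 4)*(r^2 - 2*r - 3) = (r + 1)*(r + 2)*(r + 4)*(r - 3)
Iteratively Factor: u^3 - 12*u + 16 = (u - 2)*(u^2 + 2*u - 8) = (u - 2)^2*(u + 4)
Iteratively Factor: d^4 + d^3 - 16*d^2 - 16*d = (d + 4)*(d^3 - 3*d^2 - 4*d) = (d - 4)*(d + 4)*(d^2 + d) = d*(d - 4)*(d + 4)*(d + 1)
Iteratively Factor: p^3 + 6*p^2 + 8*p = (p + 2)*(p^2 + 4*p) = p*(p + 2)*(p + 4)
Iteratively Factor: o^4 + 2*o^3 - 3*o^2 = (o + 3)*(o^3 - o^2) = (o - 1)*(o + 3)*(o^2) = o*(o - 1)*(o + 3)*(o)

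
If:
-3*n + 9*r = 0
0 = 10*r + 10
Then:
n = -3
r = -1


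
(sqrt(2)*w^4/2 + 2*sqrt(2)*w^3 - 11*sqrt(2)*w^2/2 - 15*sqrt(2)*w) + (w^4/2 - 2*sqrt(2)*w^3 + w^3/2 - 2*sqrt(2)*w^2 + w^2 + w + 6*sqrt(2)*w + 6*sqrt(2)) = w^4/2 + sqrt(2)*w^4/2 + w^3/2 - 15*sqrt(2)*w^2/2 + w^2 - 9*sqrt(2)*w + w + 6*sqrt(2)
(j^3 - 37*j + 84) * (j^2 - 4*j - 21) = j^5 - 4*j^4 - 58*j^3 + 232*j^2 + 441*j - 1764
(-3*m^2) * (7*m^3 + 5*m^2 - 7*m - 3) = -21*m^5 - 15*m^4 + 21*m^3 + 9*m^2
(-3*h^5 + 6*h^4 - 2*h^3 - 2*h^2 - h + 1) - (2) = -3*h^5 + 6*h^4 - 2*h^3 - 2*h^2 - h - 1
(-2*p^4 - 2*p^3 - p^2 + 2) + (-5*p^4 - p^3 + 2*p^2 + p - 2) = -7*p^4 - 3*p^3 + p^2 + p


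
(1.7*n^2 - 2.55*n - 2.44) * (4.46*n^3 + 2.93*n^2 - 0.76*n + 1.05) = 7.582*n^5 - 6.392*n^4 - 19.6459*n^3 - 3.4262*n^2 - 0.8231*n - 2.562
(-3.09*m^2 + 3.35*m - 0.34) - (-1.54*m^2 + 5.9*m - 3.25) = -1.55*m^2 - 2.55*m + 2.91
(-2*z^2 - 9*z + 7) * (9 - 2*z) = 4*z^3 - 95*z + 63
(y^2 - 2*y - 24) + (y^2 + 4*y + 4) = 2*y^2 + 2*y - 20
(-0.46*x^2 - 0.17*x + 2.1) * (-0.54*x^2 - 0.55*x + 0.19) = 0.2484*x^4 + 0.3448*x^3 - 1.1279*x^2 - 1.1873*x + 0.399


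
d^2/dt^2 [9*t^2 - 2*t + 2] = 18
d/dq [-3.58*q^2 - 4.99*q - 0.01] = -7.16*q - 4.99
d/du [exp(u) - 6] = exp(u)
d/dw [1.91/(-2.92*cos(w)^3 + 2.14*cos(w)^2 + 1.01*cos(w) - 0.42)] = (-16.7316*cos(w)^2 + 8.1748*cos(w) + 1.9291)*sin(w)/(2.92*cos(w)^3 - 2.14*cos(w)^2 - 1.01*cos(w) + 0.42)^2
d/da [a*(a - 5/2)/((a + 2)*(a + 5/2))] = 2*(14*a^2 + 20*a - 25)/(4*a^4 + 36*a^3 + 121*a^2 + 180*a + 100)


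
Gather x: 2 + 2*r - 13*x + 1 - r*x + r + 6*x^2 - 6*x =3*r + 6*x^2 + x*(-r - 19) + 3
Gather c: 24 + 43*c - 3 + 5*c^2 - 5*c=5*c^2 + 38*c + 21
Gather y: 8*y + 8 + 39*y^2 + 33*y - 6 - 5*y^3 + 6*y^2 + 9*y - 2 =-5*y^3 + 45*y^2 + 50*y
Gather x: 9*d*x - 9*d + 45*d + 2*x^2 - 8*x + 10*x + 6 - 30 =36*d + 2*x^2 + x*(9*d + 2) - 24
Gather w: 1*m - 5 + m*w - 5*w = m + w*(m - 5) - 5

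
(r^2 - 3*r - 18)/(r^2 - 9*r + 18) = (r + 3)/(r - 3)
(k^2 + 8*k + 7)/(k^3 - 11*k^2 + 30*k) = (k^2 + 8*k + 7)/(k*(k^2 - 11*k + 30))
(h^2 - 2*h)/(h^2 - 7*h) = (h - 2)/(h - 7)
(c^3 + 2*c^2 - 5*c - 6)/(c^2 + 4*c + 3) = c - 2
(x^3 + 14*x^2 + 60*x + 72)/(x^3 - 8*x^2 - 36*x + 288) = (x^2 + 8*x + 12)/(x^2 - 14*x + 48)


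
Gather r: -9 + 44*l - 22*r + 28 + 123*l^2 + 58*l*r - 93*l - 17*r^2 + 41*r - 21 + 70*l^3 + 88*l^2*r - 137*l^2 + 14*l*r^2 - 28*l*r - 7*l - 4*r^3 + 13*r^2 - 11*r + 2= 70*l^3 - 14*l^2 - 56*l - 4*r^3 + r^2*(14*l - 4) + r*(88*l^2 + 30*l + 8)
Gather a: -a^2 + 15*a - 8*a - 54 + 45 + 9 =-a^2 + 7*a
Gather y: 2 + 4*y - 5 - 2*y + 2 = 2*y - 1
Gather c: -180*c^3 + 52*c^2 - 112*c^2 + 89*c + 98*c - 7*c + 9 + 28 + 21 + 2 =-180*c^3 - 60*c^2 + 180*c + 60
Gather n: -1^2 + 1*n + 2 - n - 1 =0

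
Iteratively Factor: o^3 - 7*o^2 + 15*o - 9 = (o - 1)*(o^2 - 6*o + 9) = (o - 3)*(o - 1)*(o - 3)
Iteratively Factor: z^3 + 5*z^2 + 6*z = (z + 2)*(z^2 + 3*z) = (z + 2)*(z + 3)*(z)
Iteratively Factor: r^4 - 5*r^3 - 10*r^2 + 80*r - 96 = (r - 3)*(r^3 - 2*r^2 - 16*r + 32) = (r - 3)*(r - 2)*(r^2 - 16) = (r - 3)*(r - 2)*(r + 4)*(r - 4)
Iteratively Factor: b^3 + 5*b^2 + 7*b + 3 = (b + 3)*(b^2 + 2*b + 1) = (b + 1)*(b + 3)*(b + 1)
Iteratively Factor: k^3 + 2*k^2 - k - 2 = (k - 1)*(k^2 + 3*k + 2) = (k - 1)*(k + 2)*(k + 1)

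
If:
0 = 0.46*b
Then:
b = 0.00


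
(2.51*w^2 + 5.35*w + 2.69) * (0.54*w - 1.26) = 1.3554*w^3 - 0.2736*w^2 - 5.2884*w - 3.3894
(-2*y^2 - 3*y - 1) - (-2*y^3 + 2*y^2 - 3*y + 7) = 2*y^3 - 4*y^2 - 8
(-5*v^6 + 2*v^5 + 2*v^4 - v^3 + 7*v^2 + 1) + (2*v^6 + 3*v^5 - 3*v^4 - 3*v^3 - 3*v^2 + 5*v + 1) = -3*v^6 + 5*v^5 - v^4 - 4*v^3 + 4*v^2 + 5*v + 2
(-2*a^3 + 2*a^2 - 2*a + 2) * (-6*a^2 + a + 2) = 12*a^5 - 14*a^4 + 10*a^3 - 10*a^2 - 2*a + 4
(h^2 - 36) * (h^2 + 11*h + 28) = h^4 + 11*h^3 - 8*h^2 - 396*h - 1008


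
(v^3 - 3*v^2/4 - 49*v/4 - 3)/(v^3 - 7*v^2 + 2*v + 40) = (4*v^2 + 13*v + 3)/(4*(v^2 - 3*v - 10))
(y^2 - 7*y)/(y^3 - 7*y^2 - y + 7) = y/(y^2 - 1)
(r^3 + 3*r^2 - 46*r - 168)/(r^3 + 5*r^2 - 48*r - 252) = (r + 4)/(r + 6)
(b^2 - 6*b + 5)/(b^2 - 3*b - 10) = (b - 1)/(b + 2)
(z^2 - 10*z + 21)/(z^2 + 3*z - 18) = (z - 7)/(z + 6)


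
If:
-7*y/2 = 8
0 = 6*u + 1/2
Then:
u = -1/12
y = -16/7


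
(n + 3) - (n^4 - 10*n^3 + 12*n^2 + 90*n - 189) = -n^4 + 10*n^3 - 12*n^2 - 89*n + 192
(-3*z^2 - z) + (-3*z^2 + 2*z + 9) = -6*z^2 + z + 9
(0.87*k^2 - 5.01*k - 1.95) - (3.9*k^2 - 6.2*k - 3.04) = -3.03*k^2 + 1.19*k + 1.09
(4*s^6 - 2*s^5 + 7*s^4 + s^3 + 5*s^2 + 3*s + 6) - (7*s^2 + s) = 4*s^6 - 2*s^5 + 7*s^4 + s^3 - 2*s^2 + 2*s + 6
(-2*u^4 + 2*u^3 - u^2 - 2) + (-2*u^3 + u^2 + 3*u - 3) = -2*u^4 + 3*u - 5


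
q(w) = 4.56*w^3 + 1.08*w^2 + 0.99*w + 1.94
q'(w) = 13.68*w^2 + 2.16*w + 0.99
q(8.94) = 3355.31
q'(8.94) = 1113.66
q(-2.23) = -45.47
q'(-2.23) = 64.20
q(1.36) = 16.75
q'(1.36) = 29.23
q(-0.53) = 1.04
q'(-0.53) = 3.69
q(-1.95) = -29.70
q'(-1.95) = 48.80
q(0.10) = 2.05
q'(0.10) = 1.34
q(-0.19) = 1.76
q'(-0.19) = 1.07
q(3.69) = 249.41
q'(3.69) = 195.23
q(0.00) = 1.94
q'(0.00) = 0.99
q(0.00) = 1.94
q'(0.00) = 0.99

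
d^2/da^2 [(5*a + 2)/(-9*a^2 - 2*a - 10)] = 2*(-4*(5*a + 2)*(9*a + 1)^2 + (135*a + 28)*(9*a^2 + 2*a + 10))/(9*a^2 + 2*a + 10)^3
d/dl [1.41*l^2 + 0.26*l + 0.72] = 2.82*l + 0.26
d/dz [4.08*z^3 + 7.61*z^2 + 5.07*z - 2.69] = 12.24*z^2 + 15.22*z + 5.07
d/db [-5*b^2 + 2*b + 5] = 2 - 10*b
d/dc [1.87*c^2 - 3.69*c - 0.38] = 3.74*c - 3.69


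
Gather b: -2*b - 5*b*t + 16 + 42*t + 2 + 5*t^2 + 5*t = b*(-5*t - 2) + 5*t^2 + 47*t + 18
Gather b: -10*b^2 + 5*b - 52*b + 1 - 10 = -10*b^2 - 47*b - 9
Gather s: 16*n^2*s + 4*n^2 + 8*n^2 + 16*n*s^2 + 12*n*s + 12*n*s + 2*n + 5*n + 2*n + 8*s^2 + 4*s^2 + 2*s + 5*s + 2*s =12*n^2 + 9*n + s^2*(16*n + 12) + s*(16*n^2 + 24*n + 9)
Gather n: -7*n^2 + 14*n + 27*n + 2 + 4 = -7*n^2 + 41*n + 6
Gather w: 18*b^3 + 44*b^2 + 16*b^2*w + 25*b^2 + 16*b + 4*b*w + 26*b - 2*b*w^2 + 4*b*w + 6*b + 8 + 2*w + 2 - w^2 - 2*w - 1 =18*b^3 + 69*b^2 + 48*b + w^2*(-2*b - 1) + w*(16*b^2 + 8*b) + 9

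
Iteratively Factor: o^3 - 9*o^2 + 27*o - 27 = (o - 3)*(o^2 - 6*o + 9) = (o - 3)^2*(o - 3)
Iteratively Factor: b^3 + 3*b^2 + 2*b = (b + 2)*(b^2 + b) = b*(b + 2)*(b + 1)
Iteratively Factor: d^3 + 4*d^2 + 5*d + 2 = (d + 1)*(d^2 + 3*d + 2) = (d + 1)^2*(d + 2)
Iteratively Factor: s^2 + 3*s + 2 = (s + 2)*(s + 1)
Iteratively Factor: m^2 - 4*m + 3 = (m - 1)*(m - 3)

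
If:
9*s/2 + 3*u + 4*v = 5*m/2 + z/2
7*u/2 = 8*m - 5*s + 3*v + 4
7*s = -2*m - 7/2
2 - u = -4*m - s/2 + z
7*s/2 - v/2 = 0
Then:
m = -1183/576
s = 25/288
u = -265/84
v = 175/288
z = -4055/1344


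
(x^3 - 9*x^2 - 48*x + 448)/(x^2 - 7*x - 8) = (x^2 - x - 56)/(x + 1)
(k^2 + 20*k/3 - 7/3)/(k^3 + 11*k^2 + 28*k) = (k - 1/3)/(k*(k + 4))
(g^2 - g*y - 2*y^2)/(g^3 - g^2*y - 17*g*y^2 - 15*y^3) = (-g + 2*y)/(-g^2 + 2*g*y + 15*y^2)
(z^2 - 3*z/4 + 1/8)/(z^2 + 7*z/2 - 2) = (z - 1/4)/(z + 4)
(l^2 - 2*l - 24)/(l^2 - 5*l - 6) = (l + 4)/(l + 1)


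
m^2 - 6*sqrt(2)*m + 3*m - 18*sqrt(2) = (m + 3)*(m - 6*sqrt(2))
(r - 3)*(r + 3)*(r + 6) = r^3 + 6*r^2 - 9*r - 54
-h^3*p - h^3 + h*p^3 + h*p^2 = (-h + p)*(h + p)*(h*p + h)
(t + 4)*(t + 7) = t^2 + 11*t + 28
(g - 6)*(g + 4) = g^2 - 2*g - 24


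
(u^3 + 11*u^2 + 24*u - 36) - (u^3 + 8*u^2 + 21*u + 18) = 3*u^2 + 3*u - 54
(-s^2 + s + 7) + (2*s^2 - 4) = s^2 + s + 3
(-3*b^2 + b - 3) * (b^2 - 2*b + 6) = -3*b^4 + 7*b^3 - 23*b^2 + 12*b - 18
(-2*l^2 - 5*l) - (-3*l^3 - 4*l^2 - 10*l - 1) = 3*l^3 + 2*l^2 + 5*l + 1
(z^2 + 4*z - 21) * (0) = 0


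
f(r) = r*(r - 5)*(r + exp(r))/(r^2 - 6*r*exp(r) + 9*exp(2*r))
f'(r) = r*(r - 5)*(r + exp(r))*(6*r*exp(r) - 2*r - 18*exp(2*r) + 6*exp(r))/(r^2 - 6*r*exp(r) + 9*exp(2*r))^2 + r*(r - 5)*(exp(r) + 1)/(r^2 - 6*r*exp(r) + 9*exp(2*r)) + r*(r + exp(r))/(r^2 - 6*r*exp(r) + 9*exp(2*r)) + (r - 5)*(r + exp(r))/(r^2 - 6*r*exp(r) + 9*exp(2*r))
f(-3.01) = -7.16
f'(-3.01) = 1.95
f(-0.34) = 0.11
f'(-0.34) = 0.06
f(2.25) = -0.11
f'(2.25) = 0.12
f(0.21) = -0.12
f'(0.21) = -0.54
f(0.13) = -0.07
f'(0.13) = -0.57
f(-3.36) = -7.78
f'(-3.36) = 1.64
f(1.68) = -0.19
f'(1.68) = 0.17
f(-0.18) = 0.08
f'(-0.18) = -0.34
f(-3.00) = -7.14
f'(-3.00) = 1.96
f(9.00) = 0.00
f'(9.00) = 0.00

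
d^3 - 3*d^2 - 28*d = d*(d - 7)*(d + 4)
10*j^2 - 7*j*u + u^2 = (-5*j + u)*(-2*j + u)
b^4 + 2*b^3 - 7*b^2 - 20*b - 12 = (b - 3)*(b + 1)*(b + 2)^2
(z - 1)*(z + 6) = z^2 + 5*z - 6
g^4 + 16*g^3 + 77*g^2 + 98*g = g*(g + 2)*(g + 7)^2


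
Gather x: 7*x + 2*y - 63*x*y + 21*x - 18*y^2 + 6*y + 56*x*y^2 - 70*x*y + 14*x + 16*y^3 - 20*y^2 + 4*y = x*(56*y^2 - 133*y + 42) + 16*y^3 - 38*y^2 + 12*y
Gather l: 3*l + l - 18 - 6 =4*l - 24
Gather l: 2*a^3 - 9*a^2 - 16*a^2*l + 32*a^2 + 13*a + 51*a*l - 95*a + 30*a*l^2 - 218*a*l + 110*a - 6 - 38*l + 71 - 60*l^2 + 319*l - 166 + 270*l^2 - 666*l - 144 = 2*a^3 + 23*a^2 + 28*a + l^2*(30*a + 210) + l*(-16*a^2 - 167*a - 385) - 245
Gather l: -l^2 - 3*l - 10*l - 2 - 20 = -l^2 - 13*l - 22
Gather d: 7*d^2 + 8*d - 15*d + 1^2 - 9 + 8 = 7*d^2 - 7*d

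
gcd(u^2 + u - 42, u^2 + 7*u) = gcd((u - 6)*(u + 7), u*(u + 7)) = u + 7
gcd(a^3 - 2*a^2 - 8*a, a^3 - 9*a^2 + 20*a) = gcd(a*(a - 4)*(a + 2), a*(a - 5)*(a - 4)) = a^2 - 4*a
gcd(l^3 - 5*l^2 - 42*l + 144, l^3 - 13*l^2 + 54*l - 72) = l - 3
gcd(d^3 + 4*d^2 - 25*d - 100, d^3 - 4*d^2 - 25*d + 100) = d^2 - 25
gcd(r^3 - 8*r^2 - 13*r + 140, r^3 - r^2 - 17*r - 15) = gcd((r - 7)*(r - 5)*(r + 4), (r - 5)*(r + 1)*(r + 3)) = r - 5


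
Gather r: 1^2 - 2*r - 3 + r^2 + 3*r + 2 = r^2 + r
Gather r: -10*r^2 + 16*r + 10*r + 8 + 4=-10*r^2 + 26*r + 12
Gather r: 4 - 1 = 3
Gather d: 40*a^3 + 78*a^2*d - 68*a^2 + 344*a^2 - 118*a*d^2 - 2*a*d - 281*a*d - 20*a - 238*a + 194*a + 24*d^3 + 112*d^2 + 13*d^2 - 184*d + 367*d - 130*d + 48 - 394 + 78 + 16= 40*a^3 + 276*a^2 - 64*a + 24*d^3 + d^2*(125 - 118*a) + d*(78*a^2 - 283*a + 53) - 252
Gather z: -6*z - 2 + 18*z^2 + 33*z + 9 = 18*z^2 + 27*z + 7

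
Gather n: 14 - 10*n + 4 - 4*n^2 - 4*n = -4*n^2 - 14*n + 18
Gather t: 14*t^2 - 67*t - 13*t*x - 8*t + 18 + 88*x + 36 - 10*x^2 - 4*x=14*t^2 + t*(-13*x - 75) - 10*x^2 + 84*x + 54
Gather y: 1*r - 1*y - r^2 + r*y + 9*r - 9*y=-r^2 + 10*r + y*(r - 10)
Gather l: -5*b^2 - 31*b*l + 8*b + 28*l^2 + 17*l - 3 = -5*b^2 + 8*b + 28*l^2 + l*(17 - 31*b) - 3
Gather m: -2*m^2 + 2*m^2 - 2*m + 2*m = 0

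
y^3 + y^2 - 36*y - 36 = (y - 6)*(y + 1)*(y + 6)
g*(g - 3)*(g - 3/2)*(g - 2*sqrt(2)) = g^4 - 9*g^3/2 - 2*sqrt(2)*g^3 + 9*g^2/2 + 9*sqrt(2)*g^2 - 9*sqrt(2)*g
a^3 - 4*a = a*(a - 2)*(a + 2)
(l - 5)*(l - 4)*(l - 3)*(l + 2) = l^4 - 10*l^3 + 23*l^2 + 34*l - 120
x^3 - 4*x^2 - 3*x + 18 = (x - 3)^2*(x + 2)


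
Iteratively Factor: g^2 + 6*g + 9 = (g + 3)*(g + 3)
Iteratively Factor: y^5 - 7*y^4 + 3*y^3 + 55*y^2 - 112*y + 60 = (y - 5)*(y^4 - 2*y^3 - 7*y^2 + 20*y - 12) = (y - 5)*(y - 2)*(y^3 - 7*y + 6) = (y - 5)*(y - 2)*(y - 1)*(y^2 + y - 6) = (y - 5)*(y - 2)^2*(y - 1)*(y + 3)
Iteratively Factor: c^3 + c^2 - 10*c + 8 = (c - 1)*(c^2 + 2*c - 8) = (c - 1)*(c + 4)*(c - 2)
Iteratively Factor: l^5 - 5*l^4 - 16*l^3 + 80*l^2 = (l - 5)*(l^4 - 16*l^2) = (l - 5)*(l - 4)*(l^3 + 4*l^2) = l*(l - 5)*(l - 4)*(l^2 + 4*l) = l*(l - 5)*(l - 4)*(l + 4)*(l)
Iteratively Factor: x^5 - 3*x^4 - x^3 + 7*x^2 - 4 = (x - 2)*(x^4 - x^3 - 3*x^2 + x + 2) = (x - 2)^2*(x^3 + x^2 - x - 1) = (x - 2)^2*(x + 1)*(x^2 - 1) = (x - 2)^2*(x - 1)*(x + 1)*(x + 1)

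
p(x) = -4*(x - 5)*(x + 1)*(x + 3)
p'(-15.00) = -2752.00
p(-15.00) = 13440.00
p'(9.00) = -832.00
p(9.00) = -1920.00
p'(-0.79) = 54.19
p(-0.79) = 10.75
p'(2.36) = 20.04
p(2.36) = 190.18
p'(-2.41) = -20.98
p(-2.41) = -24.66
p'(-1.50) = 29.00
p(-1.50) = -19.50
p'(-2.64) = -36.76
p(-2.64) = -18.04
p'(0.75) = 67.25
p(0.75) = 111.56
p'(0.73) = 67.45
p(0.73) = 110.22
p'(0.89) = 65.61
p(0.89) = 120.87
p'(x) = -4*(x - 5)*(x + 1) - 4*(x - 5)*(x + 3) - 4*(x + 1)*(x + 3) = -12*x^2 + 8*x + 68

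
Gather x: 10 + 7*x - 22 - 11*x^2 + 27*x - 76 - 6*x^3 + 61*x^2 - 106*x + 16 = -6*x^3 + 50*x^2 - 72*x - 72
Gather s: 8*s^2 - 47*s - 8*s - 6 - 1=8*s^2 - 55*s - 7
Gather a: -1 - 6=-7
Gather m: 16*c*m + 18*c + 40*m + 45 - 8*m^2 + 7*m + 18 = 18*c - 8*m^2 + m*(16*c + 47) + 63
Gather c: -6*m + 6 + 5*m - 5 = 1 - m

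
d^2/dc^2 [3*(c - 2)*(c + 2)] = 6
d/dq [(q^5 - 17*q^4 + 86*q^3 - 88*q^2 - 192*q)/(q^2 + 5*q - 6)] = (3*q^6 - 14*q^5 - 199*q^4 + 1268*q^3 - 1796*q^2 + 1056*q + 1152)/(q^4 + 10*q^3 + 13*q^2 - 60*q + 36)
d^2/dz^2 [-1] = 0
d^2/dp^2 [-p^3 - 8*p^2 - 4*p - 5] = -6*p - 16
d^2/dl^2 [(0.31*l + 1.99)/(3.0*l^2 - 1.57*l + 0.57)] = ((0.31*l + 1.99)*(6.0*l - 1.57)*(12.0*l - 3.14) - (5.58*l + 10.9666)*(3.0*l^2 - 1.57*l + 0.57))/(3.0*l^2 - 1.57*l + 0.57)^3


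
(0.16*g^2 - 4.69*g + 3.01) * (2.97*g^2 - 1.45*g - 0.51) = 0.4752*g^4 - 14.1613*g^3 + 15.6586*g^2 - 1.9726*g - 1.5351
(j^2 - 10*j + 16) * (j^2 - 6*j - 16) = j^4 - 16*j^3 + 60*j^2 + 64*j - 256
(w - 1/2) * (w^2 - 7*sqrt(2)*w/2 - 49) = w^3 - 7*sqrt(2)*w^2/2 - w^2/2 - 49*w + 7*sqrt(2)*w/4 + 49/2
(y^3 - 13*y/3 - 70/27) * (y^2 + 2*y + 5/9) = y^5 + 2*y^4 - 34*y^3/9 - 304*y^2/27 - 205*y/27 - 350/243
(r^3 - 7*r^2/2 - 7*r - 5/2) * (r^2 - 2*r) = r^5 - 11*r^4/2 + 23*r^2/2 + 5*r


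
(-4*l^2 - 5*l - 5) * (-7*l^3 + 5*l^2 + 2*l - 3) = 28*l^5 + 15*l^4 + 2*l^3 - 23*l^2 + 5*l + 15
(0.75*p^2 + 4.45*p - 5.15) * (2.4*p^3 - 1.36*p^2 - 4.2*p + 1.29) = 1.8*p^5 + 9.66*p^4 - 21.562*p^3 - 10.7185*p^2 + 27.3705*p - 6.6435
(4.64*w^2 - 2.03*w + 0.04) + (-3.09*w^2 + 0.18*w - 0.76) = 1.55*w^2 - 1.85*w - 0.72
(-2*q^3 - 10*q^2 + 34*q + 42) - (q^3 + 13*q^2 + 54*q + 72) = -3*q^3 - 23*q^2 - 20*q - 30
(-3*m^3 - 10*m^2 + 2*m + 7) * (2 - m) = 3*m^4 + 4*m^3 - 22*m^2 - 3*m + 14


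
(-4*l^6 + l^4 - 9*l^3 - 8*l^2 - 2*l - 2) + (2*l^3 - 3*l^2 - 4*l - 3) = -4*l^6 + l^4 - 7*l^3 - 11*l^2 - 6*l - 5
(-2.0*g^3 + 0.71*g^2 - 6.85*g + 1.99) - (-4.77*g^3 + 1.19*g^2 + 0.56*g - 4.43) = 2.77*g^3 - 0.48*g^2 - 7.41*g + 6.42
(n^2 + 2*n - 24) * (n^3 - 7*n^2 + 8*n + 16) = n^5 - 5*n^4 - 30*n^3 + 200*n^2 - 160*n - 384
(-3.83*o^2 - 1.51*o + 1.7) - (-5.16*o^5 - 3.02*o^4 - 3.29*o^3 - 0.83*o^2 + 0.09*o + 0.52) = 5.16*o^5 + 3.02*o^4 + 3.29*o^3 - 3.0*o^2 - 1.6*o + 1.18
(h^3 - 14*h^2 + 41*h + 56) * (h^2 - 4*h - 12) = h^5 - 18*h^4 + 85*h^3 + 60*h^2 - 716*h - 672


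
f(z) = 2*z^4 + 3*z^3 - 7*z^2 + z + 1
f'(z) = 8*z^3 + 9*z^2 - 14*z + 1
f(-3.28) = 48.03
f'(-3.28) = -138.55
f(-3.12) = 28.14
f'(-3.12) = -110.68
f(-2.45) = -15.53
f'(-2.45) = -28.33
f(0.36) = 0.63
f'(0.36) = -2.50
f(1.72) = 14.78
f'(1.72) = 44.25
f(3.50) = 347.50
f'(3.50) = 405.25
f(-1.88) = -20.57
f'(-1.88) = 5.97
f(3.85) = 511.71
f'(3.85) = 537.04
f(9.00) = 14752.00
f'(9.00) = 6436.00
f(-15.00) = 89536.00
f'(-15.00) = -24764.00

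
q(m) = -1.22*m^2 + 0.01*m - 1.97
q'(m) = 0.01 - 2.44*m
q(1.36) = -4.21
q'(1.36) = -3.31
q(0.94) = -3.04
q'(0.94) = -2.28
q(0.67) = -2.51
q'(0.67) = -1.62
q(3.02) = -13.07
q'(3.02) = -7.36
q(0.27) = -2.06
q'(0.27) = -0.65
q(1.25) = -3.86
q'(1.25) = -3.04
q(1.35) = -4.18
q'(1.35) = -3.28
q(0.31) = -2.08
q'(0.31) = -0.75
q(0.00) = -1.97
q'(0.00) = 0.01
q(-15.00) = -276.62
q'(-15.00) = 36.61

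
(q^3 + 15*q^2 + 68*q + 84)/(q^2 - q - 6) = (q^2 + 13*q + 42)/(q - 3)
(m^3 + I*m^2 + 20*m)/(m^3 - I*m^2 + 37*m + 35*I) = m*(m - 4*I)/(m^2 - 6*I*m + 7)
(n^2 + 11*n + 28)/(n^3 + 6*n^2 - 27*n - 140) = 1/(n - 5)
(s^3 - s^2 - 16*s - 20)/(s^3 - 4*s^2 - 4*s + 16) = (s^2 - 3*s - 10)/(s^2 - 6*s + 8)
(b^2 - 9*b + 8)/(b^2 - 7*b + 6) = (b - 8)/(b - 6)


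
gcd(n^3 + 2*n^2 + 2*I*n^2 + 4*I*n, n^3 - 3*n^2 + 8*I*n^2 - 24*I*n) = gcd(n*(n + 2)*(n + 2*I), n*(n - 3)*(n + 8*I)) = n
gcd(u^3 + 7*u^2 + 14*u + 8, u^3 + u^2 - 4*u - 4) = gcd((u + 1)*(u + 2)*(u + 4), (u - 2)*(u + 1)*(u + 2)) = u^2 + 3*u + 2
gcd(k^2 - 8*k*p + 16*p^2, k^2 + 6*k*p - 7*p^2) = 1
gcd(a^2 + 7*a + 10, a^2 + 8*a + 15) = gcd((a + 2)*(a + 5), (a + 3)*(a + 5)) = a + 5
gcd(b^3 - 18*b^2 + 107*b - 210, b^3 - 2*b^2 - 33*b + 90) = b - 5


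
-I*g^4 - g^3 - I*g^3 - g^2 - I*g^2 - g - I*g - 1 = (g - I)^2*(g + I)*(-I*g - I)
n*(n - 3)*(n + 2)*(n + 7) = n^4 + 6*n^3 - 13*n^2 - 42*n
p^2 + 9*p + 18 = (p + 3)*(p + 6)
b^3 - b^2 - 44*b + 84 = (b - 6)*(b - 2)*(b + 7)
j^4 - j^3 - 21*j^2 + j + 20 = (j - 5)*(j - 1)*(j + 1)*(j + 4)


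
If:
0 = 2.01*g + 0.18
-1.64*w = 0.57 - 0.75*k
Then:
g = -0.09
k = 2.18666666666667*w + 0.76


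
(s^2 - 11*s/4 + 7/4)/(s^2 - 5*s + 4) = (s - 7/4)/(s - 4)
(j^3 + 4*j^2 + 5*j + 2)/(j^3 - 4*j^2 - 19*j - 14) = (j + 1)/(j - 7)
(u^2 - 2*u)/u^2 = (u - 2)/u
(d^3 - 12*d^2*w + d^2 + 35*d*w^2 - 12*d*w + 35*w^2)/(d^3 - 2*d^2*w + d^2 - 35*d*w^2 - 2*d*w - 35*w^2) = (d - 5*w)/(d + 5*w)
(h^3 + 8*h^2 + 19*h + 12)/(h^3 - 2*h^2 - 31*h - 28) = (h + 3)/(h - 7)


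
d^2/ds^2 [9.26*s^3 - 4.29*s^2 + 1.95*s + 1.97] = 55.56*s - 8.58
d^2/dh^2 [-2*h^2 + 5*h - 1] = -4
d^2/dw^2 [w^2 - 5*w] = 2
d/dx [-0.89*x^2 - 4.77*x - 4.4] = -1.78*x - 4.77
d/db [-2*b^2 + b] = 1 - 4*b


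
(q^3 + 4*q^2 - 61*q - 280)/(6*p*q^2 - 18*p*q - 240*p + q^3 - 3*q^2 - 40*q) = (q + 7)/(6*p + q)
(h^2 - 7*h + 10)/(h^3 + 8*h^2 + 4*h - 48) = (h - 5)/(h^2 + 10*h + 24)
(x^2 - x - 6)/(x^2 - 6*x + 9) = (x + 2)/(x - 3)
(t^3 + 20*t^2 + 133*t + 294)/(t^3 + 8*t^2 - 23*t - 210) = (t + 7)/(t - 5)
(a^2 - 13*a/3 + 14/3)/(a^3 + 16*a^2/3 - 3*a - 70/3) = (3*a - 7)/(3*a^2 + 22*a + 35)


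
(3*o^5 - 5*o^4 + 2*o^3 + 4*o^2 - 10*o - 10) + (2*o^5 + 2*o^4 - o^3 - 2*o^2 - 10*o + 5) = 5*o^5 - 3*o^4 + o^3 + 2*o^2 - 20*o - 5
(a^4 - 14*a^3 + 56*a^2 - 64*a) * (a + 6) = a^5 - 8*a^4 - 28*a^3 + 272*a^2 - 384*a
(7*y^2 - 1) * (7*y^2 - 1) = 49*y^4 - 14*y^2 + 1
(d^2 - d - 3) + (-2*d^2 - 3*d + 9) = -d^2 - 4*d + 6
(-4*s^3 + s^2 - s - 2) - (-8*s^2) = -4*s^3 + 9*s^2 - s - 2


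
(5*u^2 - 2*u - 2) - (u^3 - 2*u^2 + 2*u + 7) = -u^3 + 7*u^2 - 4*u - 9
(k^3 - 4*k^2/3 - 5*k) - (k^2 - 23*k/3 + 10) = k^3 - 7*k^2/3 + 8*k/3 - 10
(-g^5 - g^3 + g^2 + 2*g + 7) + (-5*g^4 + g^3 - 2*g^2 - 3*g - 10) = -g^5 - 5*g^4 - g^2 - g - 3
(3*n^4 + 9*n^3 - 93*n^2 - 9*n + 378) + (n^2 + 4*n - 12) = 3*n^4 + 9*n^3 - 92*n^2 - 5*n + 366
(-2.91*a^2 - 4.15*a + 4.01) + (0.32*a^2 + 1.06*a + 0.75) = -2.59*a^2 - 3.09*a + 4.76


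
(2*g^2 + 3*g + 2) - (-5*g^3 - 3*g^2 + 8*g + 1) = 5*g^3 + 5*g^2 - 5*g + 1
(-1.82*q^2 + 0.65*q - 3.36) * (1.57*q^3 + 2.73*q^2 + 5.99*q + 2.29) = -2.8574*q^5 - 3.9481*q^4 - 14.4025*q^3 - 9.4471*q^2 - 18.6379*q - 7.6944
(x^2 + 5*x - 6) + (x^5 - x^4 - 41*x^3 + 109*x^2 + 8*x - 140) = x^5 - x^4 - 41*x^3 + 110*x^2 + 13*x - 146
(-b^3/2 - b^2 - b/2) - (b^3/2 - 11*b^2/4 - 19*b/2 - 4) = -b^3 + 7*b^2/4 + 9*b + 4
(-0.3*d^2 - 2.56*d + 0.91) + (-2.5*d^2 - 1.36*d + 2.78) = -2.8*d^2 - 3.92*d + 3.69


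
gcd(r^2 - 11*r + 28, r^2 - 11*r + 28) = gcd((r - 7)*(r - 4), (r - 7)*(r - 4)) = r^2 - 11*r + 28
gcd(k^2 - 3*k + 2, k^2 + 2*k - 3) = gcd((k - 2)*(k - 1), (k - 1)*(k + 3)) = k - 1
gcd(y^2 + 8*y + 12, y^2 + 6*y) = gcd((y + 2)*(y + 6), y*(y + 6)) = y + 6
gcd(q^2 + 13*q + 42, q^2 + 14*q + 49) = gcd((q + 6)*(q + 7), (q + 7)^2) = q + 7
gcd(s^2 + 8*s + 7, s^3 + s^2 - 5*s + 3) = 1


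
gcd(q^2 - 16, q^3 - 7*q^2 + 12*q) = q - 4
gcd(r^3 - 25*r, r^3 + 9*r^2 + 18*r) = r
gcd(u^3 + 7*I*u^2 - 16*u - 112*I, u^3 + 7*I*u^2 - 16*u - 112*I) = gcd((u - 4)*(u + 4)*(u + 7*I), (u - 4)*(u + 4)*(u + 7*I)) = u^3 + 7*I*u^2 - 16*u - 112*I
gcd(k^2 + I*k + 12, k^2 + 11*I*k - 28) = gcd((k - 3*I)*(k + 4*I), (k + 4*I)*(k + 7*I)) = k + 4*I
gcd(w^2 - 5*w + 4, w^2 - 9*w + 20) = w - 4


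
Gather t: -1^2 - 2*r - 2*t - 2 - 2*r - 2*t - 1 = -4*r - 4*t - 4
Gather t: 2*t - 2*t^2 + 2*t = -2*t^2 + 4*t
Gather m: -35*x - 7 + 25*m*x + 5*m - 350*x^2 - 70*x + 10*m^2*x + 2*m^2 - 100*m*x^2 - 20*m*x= m^2*(10*x + 2) + m*(-100*x^2 + 5*x + 5) - 350*x^2 - 105*x - 7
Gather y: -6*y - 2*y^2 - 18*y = -2*y^2 - 24*y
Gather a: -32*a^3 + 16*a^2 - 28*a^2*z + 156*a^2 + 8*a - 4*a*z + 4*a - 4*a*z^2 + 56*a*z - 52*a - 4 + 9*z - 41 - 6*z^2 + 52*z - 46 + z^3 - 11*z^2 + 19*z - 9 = -32*a^3 + a^2*(172 - 28*z) + a*(-4*z^2 + 52*z - 40) + z^3 - 17*z^2 + 80*z - 100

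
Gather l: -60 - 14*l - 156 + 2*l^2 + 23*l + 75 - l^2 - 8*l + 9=l^2 + l - 132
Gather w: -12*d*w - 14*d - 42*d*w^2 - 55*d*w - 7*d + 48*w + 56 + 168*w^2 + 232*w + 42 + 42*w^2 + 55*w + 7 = -21*d + w^2*(210 - 42*d) + w*(335 - 67*d) + 105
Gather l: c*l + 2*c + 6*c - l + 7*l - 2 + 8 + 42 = 8*c + l*(c + 6) + 48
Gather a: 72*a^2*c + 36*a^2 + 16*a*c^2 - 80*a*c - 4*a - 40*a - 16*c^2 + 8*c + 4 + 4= a^2*(72*c + 36) + a*(16*c^2 - 80*c - 44) - 16*c^2 + 8*c + 8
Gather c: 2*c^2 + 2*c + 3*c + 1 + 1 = 2*c^2 + 5*c + 2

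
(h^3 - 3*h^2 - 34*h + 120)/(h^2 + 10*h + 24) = (h^2 - 9*h + 20)/(h + 4)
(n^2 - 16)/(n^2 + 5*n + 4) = (n - 4)/(n + 1)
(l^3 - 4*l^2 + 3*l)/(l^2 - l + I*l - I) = l*(l - 3)/(l + I)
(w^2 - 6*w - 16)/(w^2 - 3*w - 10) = (w - 8)/(w - 5)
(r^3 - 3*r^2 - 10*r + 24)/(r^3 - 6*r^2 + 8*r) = (r + 3)/r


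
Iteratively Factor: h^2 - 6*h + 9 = (h - 3)*(h - 3)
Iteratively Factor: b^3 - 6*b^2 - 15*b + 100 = (b - 5)*(b^2 - b - 20) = (b - 5)^2*(b + 4)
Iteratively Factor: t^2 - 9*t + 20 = (t - 5)*(t - 4)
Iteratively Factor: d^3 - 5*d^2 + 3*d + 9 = (d - 3)*(d^2 - 2*d - 3) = (d - 3)^2*(d + 1)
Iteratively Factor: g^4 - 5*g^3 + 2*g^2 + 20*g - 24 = (g - 2)*(g^3 - 3*g^2 - 4*g + 12) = (g - 3)*(g - 2)*(g^2 - 4) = (g - 3)*(g - 2)*(g + 2)*(g - 2)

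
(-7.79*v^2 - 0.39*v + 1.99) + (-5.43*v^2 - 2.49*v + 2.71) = -13.22*v^2 - 2.88*v + 4.7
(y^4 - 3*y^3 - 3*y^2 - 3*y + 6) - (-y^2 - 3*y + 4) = y^4 - 3*y^3 - 2*y^2 + 2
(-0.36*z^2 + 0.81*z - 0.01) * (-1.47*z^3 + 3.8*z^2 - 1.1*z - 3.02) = 0.5292*z^5 - 2.5587*z^4 + 3.4887*z^3 + 0.1582*z^2 - 2.4352*z + 0.0302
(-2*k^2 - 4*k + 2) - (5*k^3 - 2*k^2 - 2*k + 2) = -5*k^3 - 2*k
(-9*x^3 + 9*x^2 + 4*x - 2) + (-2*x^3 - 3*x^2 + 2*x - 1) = -11*x^3 + 6*x^2 + 6*x - 3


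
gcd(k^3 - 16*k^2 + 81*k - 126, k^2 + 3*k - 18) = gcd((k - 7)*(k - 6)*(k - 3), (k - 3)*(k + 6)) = k - 3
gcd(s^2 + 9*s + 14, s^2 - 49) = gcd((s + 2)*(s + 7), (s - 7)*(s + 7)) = s + 7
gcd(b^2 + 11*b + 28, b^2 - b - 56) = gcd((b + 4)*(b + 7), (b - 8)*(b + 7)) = b + 7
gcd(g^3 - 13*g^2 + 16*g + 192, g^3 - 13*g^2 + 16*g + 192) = g^3 - 13*g^2 + 16*g + 192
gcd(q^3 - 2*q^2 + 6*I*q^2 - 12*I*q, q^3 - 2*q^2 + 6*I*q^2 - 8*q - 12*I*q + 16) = q - 2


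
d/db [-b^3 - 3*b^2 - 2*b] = -3*b^2 - 6*b - 2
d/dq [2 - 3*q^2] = -6*q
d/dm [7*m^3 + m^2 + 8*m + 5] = 21*m^2 + 2*m + 8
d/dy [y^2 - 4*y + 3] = 2*y - 4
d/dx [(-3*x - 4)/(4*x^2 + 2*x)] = (3*x^2 + 8*x + 2)/(x^2*(4*x^2 + 4*x + 1))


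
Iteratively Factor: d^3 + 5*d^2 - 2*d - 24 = (d + 4)*(d^2 + d - 6) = (d - 2)*(d + 4)*(d + 3)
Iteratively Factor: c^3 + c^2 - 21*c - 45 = (c + 3)*(c^2 - 2*c - 15) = (c + 3)^2*(c - 5)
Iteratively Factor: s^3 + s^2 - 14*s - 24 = (s - 4)*(s^2 + 5*s + 6) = (s - 4)*(s + 2)*(s + 3)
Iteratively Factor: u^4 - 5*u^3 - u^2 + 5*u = (u - 5)*(u^3 - u) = u*(u - 5)*(u^2 - 1) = u*(u - 5)*(u + 1)*(u - 1)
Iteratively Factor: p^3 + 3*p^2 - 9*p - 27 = (p + 3)*(p^2 - 9) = (p + 3)^2*(p - 3)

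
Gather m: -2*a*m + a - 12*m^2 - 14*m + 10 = a - 12*m^2 + m*(-2*a - 14) + 10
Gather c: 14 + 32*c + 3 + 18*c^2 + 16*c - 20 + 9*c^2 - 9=27*c^2 + 48*c - 12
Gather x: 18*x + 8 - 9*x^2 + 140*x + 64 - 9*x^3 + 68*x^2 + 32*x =-9*x^3 + 59*x^2 + 190*x + 72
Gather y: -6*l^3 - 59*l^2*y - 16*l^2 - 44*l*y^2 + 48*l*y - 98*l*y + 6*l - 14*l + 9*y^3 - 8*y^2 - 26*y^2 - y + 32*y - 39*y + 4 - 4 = -6*l^3 - 16*l^2 - 8*l + 9*y^3 + y^2*(-44*l - 34) + y*(-59*l^2 - 50*l - 8)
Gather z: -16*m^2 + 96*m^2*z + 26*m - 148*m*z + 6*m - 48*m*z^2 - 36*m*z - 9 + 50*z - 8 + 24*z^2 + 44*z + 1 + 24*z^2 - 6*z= -16*m^2 + 32*m + z^2*(48 - 48*m) + z*(96*m^2 - 184*m + 88) - 16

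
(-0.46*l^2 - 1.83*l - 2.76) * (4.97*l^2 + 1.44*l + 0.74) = -2.2862*l^4 - 9.7575*l^3 - 16.6928*l^2 - 5.3286*l - 2.0424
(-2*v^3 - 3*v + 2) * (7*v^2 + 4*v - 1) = -14*v^5 - 8*v^4 - 19*v^3 + 2*v^2 + 11*v - 2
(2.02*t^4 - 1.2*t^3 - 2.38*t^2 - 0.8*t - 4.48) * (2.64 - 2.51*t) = -5.0702*t^5 + 8.3448*t^4 + 2.8058*t^3 - 4.2752*t^2 + 9.1328*t - 11.8272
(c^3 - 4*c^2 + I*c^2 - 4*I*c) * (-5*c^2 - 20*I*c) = -5*c^5 + 20*c^4 - 25*I*c^4 + 20*c^3 + 100*I*c^3 - 80*c^2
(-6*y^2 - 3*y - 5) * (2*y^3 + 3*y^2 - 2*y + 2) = -12*y^5 - 24*y^4 - 7*y^3 - 21*y^2 + 4*y - 10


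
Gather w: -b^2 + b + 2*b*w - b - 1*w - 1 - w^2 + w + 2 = -b^2 + 2*b*w - w^2 + 1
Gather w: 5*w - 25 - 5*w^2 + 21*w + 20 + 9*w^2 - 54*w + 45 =4*w^2 - 28*w + 40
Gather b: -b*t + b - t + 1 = b*(1 - t) - t + 1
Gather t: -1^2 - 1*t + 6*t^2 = 6*t^2 - t - 1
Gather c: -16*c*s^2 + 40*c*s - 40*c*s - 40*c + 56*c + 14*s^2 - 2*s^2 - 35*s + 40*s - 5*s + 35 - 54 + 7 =c*(16 - 16*s^2) + 12*s^2 - 12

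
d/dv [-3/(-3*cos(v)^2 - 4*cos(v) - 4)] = 6*(3*cos(v) + 2)*sin(v)/(3*cos(v)^2 + 4*cos(v) + 4)^2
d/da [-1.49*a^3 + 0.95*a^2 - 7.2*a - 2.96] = -4.47*a^2 + 1.9*a - 7.2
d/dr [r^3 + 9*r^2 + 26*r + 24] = 3*r^2 + 18*r + 26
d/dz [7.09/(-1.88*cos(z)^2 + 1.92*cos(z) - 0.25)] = (13.6128 - 26.6584*cos(z))*sin(z)/(1.88*cos(z)^2 - 1.92*cos(z) + 0.25)^2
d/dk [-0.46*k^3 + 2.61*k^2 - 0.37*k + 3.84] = -1.38*k^2 + 5.22*k - 0.37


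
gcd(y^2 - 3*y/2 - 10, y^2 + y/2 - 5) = y + 5/2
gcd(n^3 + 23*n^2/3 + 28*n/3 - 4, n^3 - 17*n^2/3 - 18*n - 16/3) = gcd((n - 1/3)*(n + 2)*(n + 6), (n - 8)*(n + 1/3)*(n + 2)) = n + 2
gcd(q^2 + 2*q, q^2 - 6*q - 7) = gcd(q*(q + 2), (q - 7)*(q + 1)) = 1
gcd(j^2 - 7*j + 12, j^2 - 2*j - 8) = j - 4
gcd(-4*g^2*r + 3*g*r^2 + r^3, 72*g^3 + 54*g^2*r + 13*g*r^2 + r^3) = 4*g + r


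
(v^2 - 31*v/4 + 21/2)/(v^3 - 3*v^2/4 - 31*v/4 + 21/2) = (v - 6)/(v^2 + v - 6)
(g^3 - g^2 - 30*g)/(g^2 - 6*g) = g + 5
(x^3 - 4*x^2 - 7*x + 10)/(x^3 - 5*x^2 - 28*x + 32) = (x^2 - 3*x - 10)/(x^2 - 4*x - 32)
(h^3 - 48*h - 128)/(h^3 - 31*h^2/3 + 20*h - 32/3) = 3*(h^2 + 8*h + 16)/(3*h^2 - 7*h + 4)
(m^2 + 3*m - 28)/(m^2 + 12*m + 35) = (m - 4)/(m + 5)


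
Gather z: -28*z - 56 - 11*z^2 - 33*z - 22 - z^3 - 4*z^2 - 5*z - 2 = -z^3 - 15*z^2 - 66*z - 80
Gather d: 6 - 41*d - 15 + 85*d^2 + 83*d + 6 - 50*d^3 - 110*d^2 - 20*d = -50*d^3 - 25*d^2 + 22*d - 3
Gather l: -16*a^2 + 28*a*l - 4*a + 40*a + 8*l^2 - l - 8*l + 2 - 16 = -16*a^2 + 36*a + 8*l^2 + l*(28*a - 9) - 14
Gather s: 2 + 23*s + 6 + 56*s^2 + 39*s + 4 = 56*s^2 + 62*s + 12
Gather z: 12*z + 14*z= 26*z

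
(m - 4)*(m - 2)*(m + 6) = m^3 - 28*m + 48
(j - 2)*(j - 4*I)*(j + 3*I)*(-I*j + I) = -I*j^4 - j^3 + 3*I*j^3 + 3*j^2 - 14*I*j^2 - 2*j + 36*I*j - 24*I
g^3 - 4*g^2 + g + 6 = (g - 3)*(g - 2)*(g + 1)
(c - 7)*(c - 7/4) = c^2 - 35*c/4 + 49/4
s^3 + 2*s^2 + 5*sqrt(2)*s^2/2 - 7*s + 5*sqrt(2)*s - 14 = (s + 2)*(s - sqrt(2))*(s + 7*sqrt(2)/2)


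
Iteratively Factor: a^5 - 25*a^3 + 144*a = (a - 4)*(a^4 + 4*a^3 - 9*a^2 - 36*a) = a*(a - 4)*(a^3 + 4*a^2 - 9*a - 36) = a*(a - 4)*(a + 4)*(a^2 - 9) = a*(a - 4)*(a + 3)*(a + 4)*(a - 3)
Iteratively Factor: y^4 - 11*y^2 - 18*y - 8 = (y + 1)*(y^3 - y^2 - 10*y - 8) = (y + 1)^2*(y^2 - 2*y - 8) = (y + 1)^2*(y + 2)*(y - 4)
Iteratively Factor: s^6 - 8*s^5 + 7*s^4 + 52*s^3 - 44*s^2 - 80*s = (s - 4)*(s^5 - 4*s^4 - 9*s^3 + 16*s^2 + 20*s) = (s - 5)*(s - 4)*(s^4 + s^3 - 4*s^2 - 4*s) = (s - 5)*(s - 4)*(s + 2)*(s^3 - s^2 - 2*s) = (s - 5)*(s - 4)*(s + 1)*(s + 2)*(s^2 - 2*s) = (s - 5)*(s - 4)*(s - 2)*(s + 1)*(s + 2)*(s)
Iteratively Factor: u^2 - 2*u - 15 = (u + 3)*(u - 5)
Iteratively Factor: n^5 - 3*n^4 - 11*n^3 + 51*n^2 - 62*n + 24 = (n - 1)*(n^4 - 2*n^3 - 13*n^2 + 38*n - 24) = (n - 1)^2*(n^3 - n^2 - 14*n + 24) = (n - 1)^2*(n + 4)*(n^2 - 5*n + 6) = (n - 2)*(n - 1)^2*(n + 4)*(n - 3)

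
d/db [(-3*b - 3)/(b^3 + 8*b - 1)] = 3*(-b^3 - 8*b + (b + 1)*(3*b^2 + 8) + 1)/(b^3 + 8*b - 1)^2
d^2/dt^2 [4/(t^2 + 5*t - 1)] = 8*(-t^2 - 5*t + (2*t + 5)^2 + 1)/(t^2 + 5*t - 1)^3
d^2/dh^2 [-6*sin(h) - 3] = 6*sin(h)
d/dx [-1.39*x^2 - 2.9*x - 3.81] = -2.78*x - 2.9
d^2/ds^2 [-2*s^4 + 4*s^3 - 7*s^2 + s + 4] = -24*s^2 + 24*s - 14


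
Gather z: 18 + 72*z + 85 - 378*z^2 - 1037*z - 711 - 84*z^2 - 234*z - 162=-462*z^2 - 1199*z - 770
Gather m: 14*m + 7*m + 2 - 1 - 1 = 21*m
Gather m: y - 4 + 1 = y - 3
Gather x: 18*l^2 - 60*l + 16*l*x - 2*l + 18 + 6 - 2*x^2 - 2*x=18*l^2 - 62*l - 2*x^2 + x*(16*l - 2) + 24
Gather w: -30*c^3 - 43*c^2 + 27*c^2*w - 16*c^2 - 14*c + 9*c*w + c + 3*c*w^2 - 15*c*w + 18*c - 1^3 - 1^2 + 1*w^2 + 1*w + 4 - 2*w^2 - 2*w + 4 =-30*c^3 - 59*c^2 + 5*c + w^2*(3*c - 1) + w*(27*c^2 - 6*c - 1) + 6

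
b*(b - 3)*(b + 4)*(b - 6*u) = b^4 - 6*b^3*u + b^3 - 6*b^2*u - 12*b^2 + 72*b*u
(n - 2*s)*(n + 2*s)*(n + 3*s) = n^3 + 3*n^2*s - 4*n*s^2 - 12*s^3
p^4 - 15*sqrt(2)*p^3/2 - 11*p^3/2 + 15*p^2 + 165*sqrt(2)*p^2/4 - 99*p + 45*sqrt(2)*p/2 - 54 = (p - 6)*(p + 1/2)*(p - 6*sqrt(2))*(p - 3*sqrt(2)/2)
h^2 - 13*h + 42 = (h - 7)*(h - 6)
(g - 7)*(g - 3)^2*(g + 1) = g^4 - 12*g^3 + 38*g^2 - 12*g - 63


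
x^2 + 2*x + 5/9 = (x + 1/3)*(x + 5/3)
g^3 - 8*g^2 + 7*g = g*(g - 7)*(g - 1)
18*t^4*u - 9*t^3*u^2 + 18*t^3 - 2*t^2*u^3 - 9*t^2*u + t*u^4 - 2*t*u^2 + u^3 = (-3*t + u)*(-2*t + u)*(3*t + u)*(t*u + 1)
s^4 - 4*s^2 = s^2*(s - 2)*(s + 2)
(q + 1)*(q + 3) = q^2 + 4*q + 3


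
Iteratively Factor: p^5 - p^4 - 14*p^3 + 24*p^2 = (p)*(p^4 - p^3 - 14*p^2 + 24*p) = p*(p - 2)*(p^3 + p^2 - 12*p) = p*(p - 3)*(p - 2)*(p^2 + 4*p) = p*(p - 3)*(p - 2)*(p + 4)*(p)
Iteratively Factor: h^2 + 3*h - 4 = (h + 4)*(h - 1)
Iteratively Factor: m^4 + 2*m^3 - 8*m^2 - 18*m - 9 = (m - 3)*(m^3 + 5*m^2 + 7*m + 3) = (m - 3)*(m + 1)*(m^2 + 4*m + 3) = (m - 3)*(m + 1)^2*(m + 3)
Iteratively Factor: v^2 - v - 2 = (v + 1)*(v - 2)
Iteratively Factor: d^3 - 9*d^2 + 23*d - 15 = (d - 3)*(d^2 - 6*d + 5) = (d - 5)*(d - 3)*(d - 1)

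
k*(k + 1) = k^2 + k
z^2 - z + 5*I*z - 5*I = (z - 1)*(z + 5*I)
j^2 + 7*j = j*(j + 7)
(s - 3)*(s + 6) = s^2 + 3*s - 18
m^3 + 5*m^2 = m^2*(m + 5)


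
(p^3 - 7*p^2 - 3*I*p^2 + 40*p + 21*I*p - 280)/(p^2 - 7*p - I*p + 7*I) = (p^2 - 3*I*p + 40)/(p - I)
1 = 1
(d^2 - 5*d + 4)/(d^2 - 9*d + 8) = (d - 4)/(d - 8)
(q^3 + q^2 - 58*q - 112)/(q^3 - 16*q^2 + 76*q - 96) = (q^2 + 9*q + 14)/(q^2 - 8*q + 12)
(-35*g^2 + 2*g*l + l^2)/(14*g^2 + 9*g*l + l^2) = (-5*g + l)/(2*g + l)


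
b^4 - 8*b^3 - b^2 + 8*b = b*(b - 8)*(b - 1)*(b + 1)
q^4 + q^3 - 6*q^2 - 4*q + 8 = (q - 2)*(q - 1)*(q + 2)^2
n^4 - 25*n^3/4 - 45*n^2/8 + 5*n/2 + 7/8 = (n - 7)*(n - 1/2)*(n + 1/4)*(n + 1)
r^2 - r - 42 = (r - 7)*(r + 6)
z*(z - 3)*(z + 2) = z^3 - z^2 - 6*z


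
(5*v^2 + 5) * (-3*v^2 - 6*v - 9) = -15*v^4 - 30*v^3 - 60*v^2 - 30*v - 45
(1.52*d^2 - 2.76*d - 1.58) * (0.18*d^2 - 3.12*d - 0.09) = 0.2736*d^4 - 5.2392*d^3 + 8.19*d^2 + 5.178*d + 0.1422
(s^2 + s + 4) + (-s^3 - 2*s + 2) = -s^3 + s^2 - s + 6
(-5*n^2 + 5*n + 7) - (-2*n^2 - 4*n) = -3*n^2 + 9*n + 7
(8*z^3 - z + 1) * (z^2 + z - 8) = 8*z^5 + 8*z^4 - 65*z^3 + 9*z - 8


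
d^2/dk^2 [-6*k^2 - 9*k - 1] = -12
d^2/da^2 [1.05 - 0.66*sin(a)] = 0.66*sin(a)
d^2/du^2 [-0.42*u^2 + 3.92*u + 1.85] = -0.840000000000000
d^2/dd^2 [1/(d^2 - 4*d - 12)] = 2*(d^2 - 4*d - 4*(d - 2)^2 - 12)/(-d^2 + 4*d + 12)^3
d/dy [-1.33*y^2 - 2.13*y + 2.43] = -2.66*y - 2.13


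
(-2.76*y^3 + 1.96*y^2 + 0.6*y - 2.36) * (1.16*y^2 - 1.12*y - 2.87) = -3.2016*y^5 + 5.3648*y^4 + 6.422*y^3 - 9.0348*y^2 + 0.9212*y + 6.7732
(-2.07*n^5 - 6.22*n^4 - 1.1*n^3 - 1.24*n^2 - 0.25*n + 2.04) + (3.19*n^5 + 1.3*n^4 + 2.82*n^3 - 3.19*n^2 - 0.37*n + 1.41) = 1.12*n^5 - 4.92*n^4 + 1.72*n^3 - 4.43*n^2 - 0.62*n + 3.45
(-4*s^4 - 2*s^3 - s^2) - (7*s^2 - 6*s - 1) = -4*s^4 - 2*s^3 - 8*s^2 + 6*s + 1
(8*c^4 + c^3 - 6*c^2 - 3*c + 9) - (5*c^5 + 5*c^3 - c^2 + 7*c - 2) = -5*c^5 + 8*c^4 - 4*c^3 - 5*c^2 - 10*c + 11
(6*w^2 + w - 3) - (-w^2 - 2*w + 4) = 7*w^2 + 3*w - 7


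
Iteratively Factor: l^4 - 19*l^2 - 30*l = (l + 3)*(l^3 - 3*l^2 - 10*l) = (l - 5)*(l + 3)*(l^2 + 2*l) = (l - 5)*(l + 2)*(l + 3)*(l)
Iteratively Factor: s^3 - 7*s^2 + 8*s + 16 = (s + 1)*(s^2 - 8*s + 16) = (s - 4)*(s + 1)*(s - 4)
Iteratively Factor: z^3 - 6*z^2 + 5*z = (z - 5)*(z^2 - z) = z*(z - 5)*(z - 1)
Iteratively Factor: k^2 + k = (k)*(k + 1)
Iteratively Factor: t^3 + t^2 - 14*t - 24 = (t - 4)*(t^2 + 5*t + 6) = (t - 4)*(t + 2)*(t + 3)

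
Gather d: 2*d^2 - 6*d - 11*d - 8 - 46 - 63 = 2*d^2 - 17*d - 117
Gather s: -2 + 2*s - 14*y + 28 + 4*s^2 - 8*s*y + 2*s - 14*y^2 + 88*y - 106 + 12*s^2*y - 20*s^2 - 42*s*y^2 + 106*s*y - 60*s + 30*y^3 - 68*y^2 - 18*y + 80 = s^2*(12*y - 16) + s*(-42*y^2 + 98*y - 56) + 30*y^3 - 82*y^2 + 56*y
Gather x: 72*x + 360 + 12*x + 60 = 84*x + 420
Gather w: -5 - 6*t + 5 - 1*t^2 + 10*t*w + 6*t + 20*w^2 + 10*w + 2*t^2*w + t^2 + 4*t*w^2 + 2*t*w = w^2*(4*t + 20) + w*(2*t^2 + 12*t + 10)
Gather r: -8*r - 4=-8*r - 4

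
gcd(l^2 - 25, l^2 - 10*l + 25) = l - 5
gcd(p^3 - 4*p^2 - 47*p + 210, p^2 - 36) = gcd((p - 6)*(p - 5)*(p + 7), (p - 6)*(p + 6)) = p - 6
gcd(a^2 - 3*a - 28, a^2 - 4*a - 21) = a - 7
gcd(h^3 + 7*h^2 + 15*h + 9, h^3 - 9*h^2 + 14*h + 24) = h + 1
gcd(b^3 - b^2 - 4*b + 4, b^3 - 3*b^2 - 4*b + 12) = b^2 - 4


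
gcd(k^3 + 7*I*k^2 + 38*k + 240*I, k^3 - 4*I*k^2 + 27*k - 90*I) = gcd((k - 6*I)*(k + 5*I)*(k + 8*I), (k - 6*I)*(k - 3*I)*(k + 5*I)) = k^2 - I*k + 30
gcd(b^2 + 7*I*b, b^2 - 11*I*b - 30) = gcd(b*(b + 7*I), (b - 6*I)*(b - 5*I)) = 1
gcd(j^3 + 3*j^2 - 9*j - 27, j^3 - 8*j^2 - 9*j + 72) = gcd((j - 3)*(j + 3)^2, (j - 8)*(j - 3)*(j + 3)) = j^2 - 9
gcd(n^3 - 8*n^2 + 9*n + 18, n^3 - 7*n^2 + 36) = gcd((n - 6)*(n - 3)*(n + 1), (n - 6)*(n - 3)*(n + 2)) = n^2 - 9*n + 18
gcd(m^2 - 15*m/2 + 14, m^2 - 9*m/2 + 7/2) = m - 7/2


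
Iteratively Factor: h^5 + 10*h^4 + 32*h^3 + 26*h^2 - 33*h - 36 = (h + 3)*(h^4 + 7*h^3 + 11*h^2 - 7*h - 12) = (h + 1)*(h + 3)*(h^3 + 6*h^2 + 5*h - 12) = (h + 1)*(h + 3)*(h + 4)*(h^2 + 2*h - 3) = (h - 1)*(h + 1)*(h + 3)*(h + 4)*(h + 3)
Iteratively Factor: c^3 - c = (c)*(c^2 - 1) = c*(c - 1)*(c + 1)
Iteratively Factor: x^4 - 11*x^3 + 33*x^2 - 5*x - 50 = (x - 5)*(x^3 - 6*x^2 + 3*x + 10) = (x - 5)*(x - 2)*(x^2 - 4*x - 5) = (x - 5)*(x - 2)*(x + 1)*(x - 5)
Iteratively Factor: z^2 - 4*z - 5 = (z - 5)*(z + 1)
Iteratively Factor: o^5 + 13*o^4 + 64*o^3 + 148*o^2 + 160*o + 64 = (o + 2)*(o^4 + 11*o^3 + 42*o^2 + 64*o + 32) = (o + 2)*(o + 4)*(o^3 + 7*o^2 + 14*o + 8) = (o + 2)*(o + 4)^2*(o^2 + 3*o + 2) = (o + 1)*(o + 2)*(o + 4)^2*(o + 2)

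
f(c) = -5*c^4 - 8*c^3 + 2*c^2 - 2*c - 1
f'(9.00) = -16490.00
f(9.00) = -38494.00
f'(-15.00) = 62038.00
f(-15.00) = -225646.00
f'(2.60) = -505.36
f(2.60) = -361.78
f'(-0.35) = -5.48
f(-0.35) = 0.21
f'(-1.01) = -9.92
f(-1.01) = 6.10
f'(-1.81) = 30.73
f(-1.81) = 2.95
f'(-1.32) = -3.10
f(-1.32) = 8.34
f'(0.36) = -4.60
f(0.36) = -1.92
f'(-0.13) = -2.88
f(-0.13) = -0.69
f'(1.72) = -167.89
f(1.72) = -82.99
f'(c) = -20*c^3 - 24*c^2 + 4*c - 2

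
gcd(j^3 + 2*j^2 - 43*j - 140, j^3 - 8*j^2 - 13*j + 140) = j^2 - 3*j - 28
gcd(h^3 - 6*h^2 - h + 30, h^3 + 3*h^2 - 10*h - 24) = h^2 - h - 6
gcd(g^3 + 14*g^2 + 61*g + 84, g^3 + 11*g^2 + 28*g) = g^2 + 11*g + 28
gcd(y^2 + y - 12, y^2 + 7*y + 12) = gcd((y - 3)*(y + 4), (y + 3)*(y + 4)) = y + 4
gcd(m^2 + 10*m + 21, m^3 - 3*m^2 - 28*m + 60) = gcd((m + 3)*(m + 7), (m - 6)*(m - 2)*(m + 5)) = 1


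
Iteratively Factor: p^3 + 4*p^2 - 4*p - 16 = (p - 2)*(p^2 + 6*p + 8) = (p - 2)*(p + 4)*(p + 2)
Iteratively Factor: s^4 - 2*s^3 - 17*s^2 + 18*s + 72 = (s - 4)*(s^3 + 2*s^2 - 9*s - 18) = (s - 4)*(s - 3)*(s^2 + 5*s + 6) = (s - 4)*(s - 3)*(s + 2)*(s + 3)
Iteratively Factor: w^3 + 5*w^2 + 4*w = (w + 1)*(w^2 + 4*w) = w*(w + 1)*(w + 4)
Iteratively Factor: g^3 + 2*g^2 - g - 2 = (g + 1)*(g^2 + g - 2) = (g - 1)*(g + 1)*(g + 2)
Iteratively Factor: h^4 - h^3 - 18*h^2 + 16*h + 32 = (h + 4)*(h^3 - 5*h^2 + 2*h + 8) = (h + 1)*(h + 4)*(h^2 - 6*h + 8) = (h - 2)*(h + 1)*(h + 4)*(h - 4)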